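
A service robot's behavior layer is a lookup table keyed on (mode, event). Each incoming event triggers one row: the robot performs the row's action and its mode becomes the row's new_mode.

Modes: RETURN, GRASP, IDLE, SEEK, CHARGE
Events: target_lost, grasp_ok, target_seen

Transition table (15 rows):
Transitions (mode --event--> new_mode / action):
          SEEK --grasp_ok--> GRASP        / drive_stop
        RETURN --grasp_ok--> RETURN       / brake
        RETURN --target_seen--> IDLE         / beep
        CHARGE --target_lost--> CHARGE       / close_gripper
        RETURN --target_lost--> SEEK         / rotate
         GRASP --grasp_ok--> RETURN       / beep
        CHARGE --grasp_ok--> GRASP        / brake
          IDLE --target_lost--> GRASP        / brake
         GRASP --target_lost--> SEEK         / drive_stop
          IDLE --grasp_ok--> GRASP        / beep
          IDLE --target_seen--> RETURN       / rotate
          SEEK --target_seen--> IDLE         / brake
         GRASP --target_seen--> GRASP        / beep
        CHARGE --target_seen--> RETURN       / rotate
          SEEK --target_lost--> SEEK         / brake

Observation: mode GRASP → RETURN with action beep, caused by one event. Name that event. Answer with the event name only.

try target_lost: (GRASP, target_lost) → (SEEK, drive_stop)
try grasp_ok: (GRASP, grasp_ok) → (RETURN, beep)  ← matches
try target_seen: (GRASP, target_seen) → (GRASP, beep)

grasp_ok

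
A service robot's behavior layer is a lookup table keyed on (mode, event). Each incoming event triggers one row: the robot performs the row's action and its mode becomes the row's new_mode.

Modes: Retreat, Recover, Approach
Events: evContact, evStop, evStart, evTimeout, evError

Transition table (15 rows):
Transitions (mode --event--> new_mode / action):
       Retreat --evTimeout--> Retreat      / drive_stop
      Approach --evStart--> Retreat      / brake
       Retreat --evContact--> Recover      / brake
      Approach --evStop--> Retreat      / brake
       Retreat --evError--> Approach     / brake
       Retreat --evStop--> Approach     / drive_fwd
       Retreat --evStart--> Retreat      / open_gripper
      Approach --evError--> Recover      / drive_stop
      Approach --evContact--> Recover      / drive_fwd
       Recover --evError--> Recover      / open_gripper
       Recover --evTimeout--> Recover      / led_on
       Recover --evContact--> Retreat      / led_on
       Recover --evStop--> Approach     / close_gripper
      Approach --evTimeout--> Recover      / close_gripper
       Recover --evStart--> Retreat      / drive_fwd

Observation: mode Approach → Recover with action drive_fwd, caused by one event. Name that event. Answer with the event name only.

try evContact: (Approach, evContact) → (Recover, drive_fwd)  ← matches
try evStop: (Approach, evStop) → (Retreat, brake)
try evStart: (Approach, evStart) → (Retreat, brake)
try evTimeout: (Approach, evTimeout) → (Recover, close_gripper)
try evError: (Approach, evError) → (Recover, drive_stop)

evContact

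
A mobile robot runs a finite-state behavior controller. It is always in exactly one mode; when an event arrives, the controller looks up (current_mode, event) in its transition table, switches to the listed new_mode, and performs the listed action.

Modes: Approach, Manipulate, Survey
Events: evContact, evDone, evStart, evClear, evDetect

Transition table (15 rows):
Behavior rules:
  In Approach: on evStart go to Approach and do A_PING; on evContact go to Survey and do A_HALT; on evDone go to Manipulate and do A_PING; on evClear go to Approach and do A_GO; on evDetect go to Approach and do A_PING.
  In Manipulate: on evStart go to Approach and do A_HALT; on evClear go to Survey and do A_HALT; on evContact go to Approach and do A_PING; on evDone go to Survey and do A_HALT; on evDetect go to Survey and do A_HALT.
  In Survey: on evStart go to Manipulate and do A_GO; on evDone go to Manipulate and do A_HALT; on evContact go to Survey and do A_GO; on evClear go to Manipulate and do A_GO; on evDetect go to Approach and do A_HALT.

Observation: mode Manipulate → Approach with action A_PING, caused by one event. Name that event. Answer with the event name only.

try evContact: (Manipulate, evContact) → (Approach, A_PING)  ← matches
try evDone: (Manipulate, evDone) → (Survey, A_HALT)
try evStart: (Manipulate, evStart) → (Approach, A_HALT)
try evClear: (Manipulate, evClear) → (Survey, A_HALT)
try evDetect: (Manipulate, evDetect) → (Survey, A_HALT)

evContact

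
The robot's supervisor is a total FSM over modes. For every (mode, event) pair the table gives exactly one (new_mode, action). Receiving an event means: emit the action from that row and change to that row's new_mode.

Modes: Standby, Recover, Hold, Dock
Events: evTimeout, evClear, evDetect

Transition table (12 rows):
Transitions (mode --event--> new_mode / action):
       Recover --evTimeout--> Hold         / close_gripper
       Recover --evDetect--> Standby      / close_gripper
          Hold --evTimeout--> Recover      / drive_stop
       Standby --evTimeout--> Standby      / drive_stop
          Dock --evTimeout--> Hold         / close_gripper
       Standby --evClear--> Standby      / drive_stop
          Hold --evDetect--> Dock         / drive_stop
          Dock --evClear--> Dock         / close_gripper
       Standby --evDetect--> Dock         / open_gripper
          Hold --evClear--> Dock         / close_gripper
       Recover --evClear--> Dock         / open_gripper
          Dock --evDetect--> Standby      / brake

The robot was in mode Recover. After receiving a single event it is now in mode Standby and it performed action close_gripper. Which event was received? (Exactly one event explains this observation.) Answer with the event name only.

try evTimeout: (Recover, evTimeout) → (Hold, close_gripper)
try evClear: (Recover, evClear) → (Dock, open_gripper)
try evDetect: (Recover, evDetect) → (Standby, close_gripper)  ← matches

evDetect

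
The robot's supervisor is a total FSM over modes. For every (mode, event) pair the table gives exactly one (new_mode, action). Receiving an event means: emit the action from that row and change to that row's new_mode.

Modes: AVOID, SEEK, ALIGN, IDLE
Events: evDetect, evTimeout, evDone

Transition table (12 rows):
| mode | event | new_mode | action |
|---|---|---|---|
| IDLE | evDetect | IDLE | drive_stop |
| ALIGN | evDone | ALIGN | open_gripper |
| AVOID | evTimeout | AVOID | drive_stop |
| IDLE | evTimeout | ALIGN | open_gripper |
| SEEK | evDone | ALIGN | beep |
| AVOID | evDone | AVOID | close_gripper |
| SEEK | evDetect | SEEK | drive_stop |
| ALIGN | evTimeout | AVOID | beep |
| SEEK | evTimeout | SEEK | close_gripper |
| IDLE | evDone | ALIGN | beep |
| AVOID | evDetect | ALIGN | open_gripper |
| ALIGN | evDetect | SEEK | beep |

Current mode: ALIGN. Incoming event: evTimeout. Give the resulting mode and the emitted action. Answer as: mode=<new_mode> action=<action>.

current mode = ALIGN; filter table to that mode:
  (ALIGN, evDone) → (ALIGN, open_gripper)
  (ALIGN, evTimeout) → (AVOID, beep)  ← event matches
  (ALIGN, evDetect) → (SEEK, beep)
event = evTimeout selects (AVOID, beep)

mode=AVOID action=beep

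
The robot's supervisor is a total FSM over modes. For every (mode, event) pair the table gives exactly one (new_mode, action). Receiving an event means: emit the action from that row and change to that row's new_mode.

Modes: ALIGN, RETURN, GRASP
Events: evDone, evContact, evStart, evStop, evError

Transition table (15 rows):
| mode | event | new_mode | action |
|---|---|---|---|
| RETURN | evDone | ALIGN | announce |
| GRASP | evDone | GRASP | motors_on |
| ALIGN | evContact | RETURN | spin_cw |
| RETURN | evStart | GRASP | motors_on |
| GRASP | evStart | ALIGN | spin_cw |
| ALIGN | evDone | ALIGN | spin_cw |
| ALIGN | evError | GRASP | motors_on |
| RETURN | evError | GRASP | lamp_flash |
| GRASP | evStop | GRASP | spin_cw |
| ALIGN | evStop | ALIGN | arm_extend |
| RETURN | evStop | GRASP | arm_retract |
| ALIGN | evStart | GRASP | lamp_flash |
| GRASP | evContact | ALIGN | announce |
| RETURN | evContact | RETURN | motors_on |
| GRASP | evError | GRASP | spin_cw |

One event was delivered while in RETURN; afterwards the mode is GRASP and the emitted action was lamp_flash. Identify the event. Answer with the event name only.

evError

try evDone: (RETURN, evDone) → (ALIGN, announce)
try evContact: (RETURN, evContact) → (RETURN, motors_on)
try evStart: (RETURN, evStart) → (GRASP, motors_on)
try evStop: (RETURN, evStop) → (GRASP, arm_retract)
try evError: (RETURN, evError) → (GRASP, lamp_flash)  ← matches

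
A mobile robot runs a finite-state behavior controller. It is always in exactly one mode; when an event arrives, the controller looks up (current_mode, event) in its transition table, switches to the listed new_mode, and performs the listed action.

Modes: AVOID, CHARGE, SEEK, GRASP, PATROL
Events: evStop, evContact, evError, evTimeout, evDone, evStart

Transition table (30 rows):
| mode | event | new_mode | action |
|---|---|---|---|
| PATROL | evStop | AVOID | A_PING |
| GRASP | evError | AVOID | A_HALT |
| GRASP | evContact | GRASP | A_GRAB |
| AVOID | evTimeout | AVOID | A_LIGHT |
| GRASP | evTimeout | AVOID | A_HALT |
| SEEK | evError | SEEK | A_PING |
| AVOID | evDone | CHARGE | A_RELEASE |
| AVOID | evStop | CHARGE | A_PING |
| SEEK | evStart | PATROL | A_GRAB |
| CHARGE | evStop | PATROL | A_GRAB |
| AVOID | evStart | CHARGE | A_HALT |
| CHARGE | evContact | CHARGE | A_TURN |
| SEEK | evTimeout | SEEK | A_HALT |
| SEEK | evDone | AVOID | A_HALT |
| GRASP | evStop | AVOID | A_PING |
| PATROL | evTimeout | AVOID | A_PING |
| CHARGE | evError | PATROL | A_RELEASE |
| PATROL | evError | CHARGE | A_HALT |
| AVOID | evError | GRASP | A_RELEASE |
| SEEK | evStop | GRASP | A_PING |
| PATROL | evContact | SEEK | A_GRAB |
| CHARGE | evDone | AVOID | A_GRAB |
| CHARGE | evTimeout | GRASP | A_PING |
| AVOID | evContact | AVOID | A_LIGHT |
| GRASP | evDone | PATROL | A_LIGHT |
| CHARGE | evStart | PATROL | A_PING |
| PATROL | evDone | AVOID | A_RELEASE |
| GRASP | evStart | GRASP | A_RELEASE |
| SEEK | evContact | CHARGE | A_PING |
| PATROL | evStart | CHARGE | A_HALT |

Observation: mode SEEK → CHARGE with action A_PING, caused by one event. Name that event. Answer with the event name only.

evContact

try evStop: (SEEK, evStop) → (GRASP, A_PING)
try evContact: (SEEK, evContact) → (CHARGE, A_PING)  ← matches
try evError: (SEEK, evError) → (SEEK, A_PING)
try evTimeout: (SEEK, evTimeout) → (SEEK, A_HALT)
try evDone: (SEEK, evDone) → (AVOID, A_HALT)
try evStart: (SEEK, evStart) → (PATROL, A_GRAB)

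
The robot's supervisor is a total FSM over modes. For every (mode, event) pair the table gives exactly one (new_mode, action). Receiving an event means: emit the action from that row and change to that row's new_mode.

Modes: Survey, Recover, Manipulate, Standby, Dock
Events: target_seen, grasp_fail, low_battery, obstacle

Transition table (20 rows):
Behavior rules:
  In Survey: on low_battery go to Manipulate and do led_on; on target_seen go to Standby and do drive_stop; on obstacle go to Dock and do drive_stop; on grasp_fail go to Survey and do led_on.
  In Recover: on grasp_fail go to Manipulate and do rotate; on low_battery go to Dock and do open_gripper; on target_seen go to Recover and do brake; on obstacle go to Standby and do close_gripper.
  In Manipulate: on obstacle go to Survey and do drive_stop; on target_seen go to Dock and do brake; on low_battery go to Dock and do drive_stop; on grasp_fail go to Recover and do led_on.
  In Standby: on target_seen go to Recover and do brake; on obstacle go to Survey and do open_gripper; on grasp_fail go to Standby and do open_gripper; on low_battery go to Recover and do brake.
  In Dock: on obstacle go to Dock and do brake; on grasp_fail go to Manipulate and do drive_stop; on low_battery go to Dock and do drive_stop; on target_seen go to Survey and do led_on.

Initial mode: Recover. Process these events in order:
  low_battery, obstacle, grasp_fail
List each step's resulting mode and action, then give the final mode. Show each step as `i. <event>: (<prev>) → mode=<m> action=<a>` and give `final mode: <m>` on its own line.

1. low_battery: (Recover) → mode=Dock action=open_gripper
2. obstacle: (Dock) → mode=Dock action=brake
3. grasp_fail: (Dock) → mode=Manipulate action=drive_stop

final mode: Manipulate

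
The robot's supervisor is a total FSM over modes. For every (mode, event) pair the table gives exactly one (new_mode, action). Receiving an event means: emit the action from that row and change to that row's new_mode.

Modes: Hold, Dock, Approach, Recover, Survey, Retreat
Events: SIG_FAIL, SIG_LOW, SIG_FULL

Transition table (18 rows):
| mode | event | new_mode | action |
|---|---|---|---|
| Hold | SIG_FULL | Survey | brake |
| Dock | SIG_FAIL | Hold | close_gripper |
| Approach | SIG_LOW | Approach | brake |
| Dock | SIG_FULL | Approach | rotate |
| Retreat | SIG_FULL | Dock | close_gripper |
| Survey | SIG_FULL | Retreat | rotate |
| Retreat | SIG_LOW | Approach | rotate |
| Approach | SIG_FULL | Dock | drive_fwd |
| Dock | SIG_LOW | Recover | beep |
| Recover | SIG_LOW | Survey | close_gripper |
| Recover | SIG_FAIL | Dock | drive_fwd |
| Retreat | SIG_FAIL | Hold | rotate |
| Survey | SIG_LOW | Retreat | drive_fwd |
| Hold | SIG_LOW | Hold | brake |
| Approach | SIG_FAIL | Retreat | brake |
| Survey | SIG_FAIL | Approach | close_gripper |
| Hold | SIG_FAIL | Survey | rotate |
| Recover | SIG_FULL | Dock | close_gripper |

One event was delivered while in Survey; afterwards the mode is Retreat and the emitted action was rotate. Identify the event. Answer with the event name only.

SIG_FULL

try SIG_FAIL: (Survey, SIG_FAIL) → (Approach, close_gripper)
try SIG_LOW: (Survey, SIG_LOW) → (Retreat, drive_fwd)
try SIG_FULL: (Survey, SIG_FULL) → (Retreat, rotate)  ← matches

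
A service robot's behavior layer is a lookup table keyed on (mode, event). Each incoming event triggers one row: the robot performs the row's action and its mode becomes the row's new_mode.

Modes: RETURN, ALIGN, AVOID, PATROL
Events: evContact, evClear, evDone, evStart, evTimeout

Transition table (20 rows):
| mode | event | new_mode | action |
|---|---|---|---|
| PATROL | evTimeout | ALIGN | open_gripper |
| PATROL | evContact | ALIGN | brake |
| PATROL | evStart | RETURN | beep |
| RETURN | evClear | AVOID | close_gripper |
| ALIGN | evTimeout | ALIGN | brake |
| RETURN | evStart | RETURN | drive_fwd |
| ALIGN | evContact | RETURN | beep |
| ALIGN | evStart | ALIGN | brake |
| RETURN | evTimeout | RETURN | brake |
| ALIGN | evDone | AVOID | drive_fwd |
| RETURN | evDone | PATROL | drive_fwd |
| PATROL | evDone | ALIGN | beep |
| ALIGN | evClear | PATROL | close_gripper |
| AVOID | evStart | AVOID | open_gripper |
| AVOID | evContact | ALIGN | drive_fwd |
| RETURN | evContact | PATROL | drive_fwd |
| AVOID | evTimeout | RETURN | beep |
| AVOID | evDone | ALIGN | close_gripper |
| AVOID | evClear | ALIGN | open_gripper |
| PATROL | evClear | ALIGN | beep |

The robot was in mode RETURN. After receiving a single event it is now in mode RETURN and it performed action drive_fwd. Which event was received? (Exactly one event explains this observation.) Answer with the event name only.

evStart

try evContact: (RETURN, evContact) → (PATROL, drive_fwd)
try evClear: (RETURN, evClear) → (AVOID, close_gripper)
try evDone: (RETURN, evDone) → (PATROL, drive_fwd)
try evStart: (RETURN, evStart) → (RETURN, drive_fwd)  ← matches
try evTimeout: (RETURN, evTimeout) → (RETURN, brake)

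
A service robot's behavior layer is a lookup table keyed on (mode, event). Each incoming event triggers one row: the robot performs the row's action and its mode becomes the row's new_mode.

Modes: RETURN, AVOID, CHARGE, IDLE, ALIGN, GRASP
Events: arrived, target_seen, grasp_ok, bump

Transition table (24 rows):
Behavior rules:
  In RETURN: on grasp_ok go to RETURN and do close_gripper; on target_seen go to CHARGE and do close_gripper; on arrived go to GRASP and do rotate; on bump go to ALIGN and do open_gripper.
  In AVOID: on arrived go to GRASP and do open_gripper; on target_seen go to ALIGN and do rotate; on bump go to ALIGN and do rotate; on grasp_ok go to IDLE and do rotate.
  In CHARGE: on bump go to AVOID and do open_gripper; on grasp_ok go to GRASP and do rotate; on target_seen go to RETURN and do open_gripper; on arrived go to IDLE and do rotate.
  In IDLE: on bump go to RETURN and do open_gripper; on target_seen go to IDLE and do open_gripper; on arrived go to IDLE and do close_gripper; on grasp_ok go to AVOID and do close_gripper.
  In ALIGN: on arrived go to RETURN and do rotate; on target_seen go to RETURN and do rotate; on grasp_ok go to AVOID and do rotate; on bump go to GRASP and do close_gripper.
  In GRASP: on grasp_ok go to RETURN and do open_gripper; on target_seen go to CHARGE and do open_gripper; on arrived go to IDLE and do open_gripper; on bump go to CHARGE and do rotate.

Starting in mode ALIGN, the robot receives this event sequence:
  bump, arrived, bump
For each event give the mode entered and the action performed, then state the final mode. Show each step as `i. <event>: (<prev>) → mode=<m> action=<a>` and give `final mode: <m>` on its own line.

final mode: RETURN

1. bump: (ALIGN) → mode=GRASP action=close_gripper
2. arrived: (GRASP) → mode=IDLE action=open_gripper
3. bump: (IDLE) → mode=RETURN action=open_gripper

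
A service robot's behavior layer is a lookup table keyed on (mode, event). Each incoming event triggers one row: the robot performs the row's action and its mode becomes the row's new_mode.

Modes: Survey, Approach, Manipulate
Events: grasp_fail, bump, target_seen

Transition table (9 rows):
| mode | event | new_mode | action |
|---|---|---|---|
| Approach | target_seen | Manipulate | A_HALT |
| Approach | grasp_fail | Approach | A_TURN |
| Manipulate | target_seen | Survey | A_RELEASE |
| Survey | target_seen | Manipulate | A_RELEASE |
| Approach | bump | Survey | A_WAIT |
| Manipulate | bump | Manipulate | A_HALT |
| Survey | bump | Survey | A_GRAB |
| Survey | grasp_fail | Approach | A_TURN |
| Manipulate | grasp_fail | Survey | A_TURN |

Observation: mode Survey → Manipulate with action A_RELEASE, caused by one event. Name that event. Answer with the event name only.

target_seen

try grasp_fail: (Survey, grasp_fail) → (Approach, A_TURN)
try bump: (Survey, bump) → (Survey, A_GRAB)
try target_seen: (Survey, target_seen) → (Manipulate, A_RELEASE)  ← matches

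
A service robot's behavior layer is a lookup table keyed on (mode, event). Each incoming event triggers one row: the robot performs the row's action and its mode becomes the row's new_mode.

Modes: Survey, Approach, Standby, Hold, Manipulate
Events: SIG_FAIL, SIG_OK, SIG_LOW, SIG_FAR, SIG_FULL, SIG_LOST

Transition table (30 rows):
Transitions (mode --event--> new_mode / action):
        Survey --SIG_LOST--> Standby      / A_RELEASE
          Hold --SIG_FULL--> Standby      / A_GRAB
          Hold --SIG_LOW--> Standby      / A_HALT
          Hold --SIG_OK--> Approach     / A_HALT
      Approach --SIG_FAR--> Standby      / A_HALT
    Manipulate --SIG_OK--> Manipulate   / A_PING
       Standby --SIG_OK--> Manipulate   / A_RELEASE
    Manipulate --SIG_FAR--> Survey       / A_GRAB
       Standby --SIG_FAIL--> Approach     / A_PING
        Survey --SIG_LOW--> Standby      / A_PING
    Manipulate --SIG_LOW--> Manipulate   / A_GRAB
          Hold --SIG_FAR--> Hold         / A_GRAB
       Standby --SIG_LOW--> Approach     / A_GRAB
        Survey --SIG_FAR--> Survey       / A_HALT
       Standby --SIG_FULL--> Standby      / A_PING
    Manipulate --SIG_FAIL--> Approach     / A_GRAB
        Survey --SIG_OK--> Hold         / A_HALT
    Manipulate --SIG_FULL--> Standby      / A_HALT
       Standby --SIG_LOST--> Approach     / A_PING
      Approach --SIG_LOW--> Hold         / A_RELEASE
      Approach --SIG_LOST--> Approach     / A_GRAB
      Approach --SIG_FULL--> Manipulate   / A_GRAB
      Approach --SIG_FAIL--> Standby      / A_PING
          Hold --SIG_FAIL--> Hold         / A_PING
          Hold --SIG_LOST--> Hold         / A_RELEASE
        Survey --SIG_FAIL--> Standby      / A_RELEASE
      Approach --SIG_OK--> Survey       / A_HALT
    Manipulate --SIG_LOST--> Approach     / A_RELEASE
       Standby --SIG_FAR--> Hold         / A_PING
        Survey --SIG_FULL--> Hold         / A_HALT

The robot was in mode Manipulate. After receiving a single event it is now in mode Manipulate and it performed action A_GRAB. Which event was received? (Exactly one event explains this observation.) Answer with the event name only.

SIG_LOW

try SIG_FAIL: (Manipulate, SIG_FAIL) → (Approach, A_GRAB)
try SIG_OK: (Manipulate, SIG_OK) → (Manipulate, A_PING)
try SIG_LOW: (Manipulate, SIG_LOW) → (Manipulate, A_GRAB)  ← matches
try SIG_FAR: (Manipulate, SIG_FAR) → (Survey, A_GRAB)
try SIG_FULL: (Manipulate, SIG_FULL) → (Standby, A_HALT)
try SIG_LOST: (Manipulate, SIG_LOST) → (Approach, A_RELEASE)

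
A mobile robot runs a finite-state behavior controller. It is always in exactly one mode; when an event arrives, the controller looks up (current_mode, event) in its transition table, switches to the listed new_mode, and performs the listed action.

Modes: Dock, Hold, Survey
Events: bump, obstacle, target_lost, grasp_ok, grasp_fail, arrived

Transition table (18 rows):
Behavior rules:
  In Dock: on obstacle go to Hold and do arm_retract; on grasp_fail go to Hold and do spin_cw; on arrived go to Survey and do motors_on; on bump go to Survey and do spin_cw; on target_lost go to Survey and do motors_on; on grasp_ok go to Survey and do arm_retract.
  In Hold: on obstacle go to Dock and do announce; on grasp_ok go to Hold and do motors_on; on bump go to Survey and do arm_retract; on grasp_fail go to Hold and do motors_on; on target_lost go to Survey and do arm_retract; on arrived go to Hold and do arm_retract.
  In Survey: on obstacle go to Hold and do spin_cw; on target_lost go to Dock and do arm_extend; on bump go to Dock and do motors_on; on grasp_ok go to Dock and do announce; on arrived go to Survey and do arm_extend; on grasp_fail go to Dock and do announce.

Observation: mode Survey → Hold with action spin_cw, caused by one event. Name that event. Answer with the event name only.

try bump: (Survey, bump) → (Dock, motors_on)
try obstacle: (Survey, obstacle) → (Hold, spin_cw)  ← matches
try target_lost: (Survey, target_lost) → (Dock, arm_extend)
try grasp_ok: (Survey, grasp_ok) → (Dock, announce)
try grasp_fail: (Survey, grasp_fail) → (Dock, announce)
try arrived: (Survey, arrived) → (Survey, arm_extend)

obstacle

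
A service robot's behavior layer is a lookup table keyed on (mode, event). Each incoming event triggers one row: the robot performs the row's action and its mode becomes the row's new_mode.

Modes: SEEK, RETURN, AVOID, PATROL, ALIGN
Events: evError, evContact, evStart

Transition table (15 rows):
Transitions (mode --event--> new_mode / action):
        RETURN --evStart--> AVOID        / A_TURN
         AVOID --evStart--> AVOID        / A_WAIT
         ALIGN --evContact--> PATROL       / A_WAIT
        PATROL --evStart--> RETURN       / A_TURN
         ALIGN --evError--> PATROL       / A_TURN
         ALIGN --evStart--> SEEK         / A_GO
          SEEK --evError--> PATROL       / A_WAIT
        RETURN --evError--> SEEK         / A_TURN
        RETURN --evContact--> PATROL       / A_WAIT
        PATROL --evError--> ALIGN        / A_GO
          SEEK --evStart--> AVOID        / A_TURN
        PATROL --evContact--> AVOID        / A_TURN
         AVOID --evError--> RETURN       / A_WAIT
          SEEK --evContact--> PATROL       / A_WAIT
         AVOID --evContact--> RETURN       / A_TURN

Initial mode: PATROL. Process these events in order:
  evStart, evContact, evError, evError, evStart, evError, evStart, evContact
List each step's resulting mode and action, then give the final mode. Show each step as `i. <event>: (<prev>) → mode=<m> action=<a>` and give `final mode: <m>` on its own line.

1. evStart: (PATROL) → mode=RETURN action=A_TURN
2. evContact: (RETURN) → mode=PATROL action=A_WAIT
3. evError: (PATROL) → mode=ALIGN action=A_GO
4. evError: (ALIGN) → mode=PATROL action=A_TURN
5. evStart: (PATROL) → mode=RETURN action=A_TURN
6. evError: (RETURN) → mode=SEEK action=A_TURN
7. evStart: (SEEK) → mode=AVOID action=A_TURN
8. evContact: (AVOID) → mode=RETURN action=A_TURN

final mode: RETURN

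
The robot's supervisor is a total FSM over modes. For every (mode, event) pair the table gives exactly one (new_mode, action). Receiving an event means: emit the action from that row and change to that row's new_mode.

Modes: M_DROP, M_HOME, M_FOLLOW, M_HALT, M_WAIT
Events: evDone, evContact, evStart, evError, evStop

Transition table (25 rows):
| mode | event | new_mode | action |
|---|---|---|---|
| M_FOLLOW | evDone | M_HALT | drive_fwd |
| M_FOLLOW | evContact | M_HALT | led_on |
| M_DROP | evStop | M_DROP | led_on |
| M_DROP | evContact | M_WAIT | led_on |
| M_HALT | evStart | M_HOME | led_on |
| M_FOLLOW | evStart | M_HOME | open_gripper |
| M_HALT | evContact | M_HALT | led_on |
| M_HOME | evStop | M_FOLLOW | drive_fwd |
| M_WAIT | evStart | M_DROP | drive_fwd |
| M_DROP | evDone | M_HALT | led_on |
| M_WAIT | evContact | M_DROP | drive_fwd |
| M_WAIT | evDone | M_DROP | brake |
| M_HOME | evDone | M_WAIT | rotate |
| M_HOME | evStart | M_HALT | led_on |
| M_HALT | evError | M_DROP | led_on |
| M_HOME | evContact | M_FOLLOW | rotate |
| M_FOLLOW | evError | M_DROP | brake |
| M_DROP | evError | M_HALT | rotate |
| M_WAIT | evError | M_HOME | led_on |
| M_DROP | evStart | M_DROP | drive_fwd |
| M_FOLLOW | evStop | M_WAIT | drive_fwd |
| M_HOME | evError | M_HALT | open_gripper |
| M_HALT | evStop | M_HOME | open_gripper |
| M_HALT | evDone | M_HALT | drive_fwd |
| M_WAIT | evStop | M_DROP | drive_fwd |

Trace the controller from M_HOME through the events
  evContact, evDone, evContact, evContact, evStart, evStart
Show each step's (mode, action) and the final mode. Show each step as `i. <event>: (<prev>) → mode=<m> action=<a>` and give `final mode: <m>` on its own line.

1. evContact: (M_HOME) → mode=M_FOLLOW action=rotate
2. evDone: (M_FOLLOW) → mode=M_HALT action=drive_fwd
3. evContact: (M_HALT) → mode=M_HALT action=led_on
4. evContact: (M_HALT) → mode=M_HALT action=led_on
5. evStart: (M_HALT) → mode=M_HOME action=led_on
6. evStart: (M_HOME) → mode=M_HALT action=led_on

final mode: M_HALT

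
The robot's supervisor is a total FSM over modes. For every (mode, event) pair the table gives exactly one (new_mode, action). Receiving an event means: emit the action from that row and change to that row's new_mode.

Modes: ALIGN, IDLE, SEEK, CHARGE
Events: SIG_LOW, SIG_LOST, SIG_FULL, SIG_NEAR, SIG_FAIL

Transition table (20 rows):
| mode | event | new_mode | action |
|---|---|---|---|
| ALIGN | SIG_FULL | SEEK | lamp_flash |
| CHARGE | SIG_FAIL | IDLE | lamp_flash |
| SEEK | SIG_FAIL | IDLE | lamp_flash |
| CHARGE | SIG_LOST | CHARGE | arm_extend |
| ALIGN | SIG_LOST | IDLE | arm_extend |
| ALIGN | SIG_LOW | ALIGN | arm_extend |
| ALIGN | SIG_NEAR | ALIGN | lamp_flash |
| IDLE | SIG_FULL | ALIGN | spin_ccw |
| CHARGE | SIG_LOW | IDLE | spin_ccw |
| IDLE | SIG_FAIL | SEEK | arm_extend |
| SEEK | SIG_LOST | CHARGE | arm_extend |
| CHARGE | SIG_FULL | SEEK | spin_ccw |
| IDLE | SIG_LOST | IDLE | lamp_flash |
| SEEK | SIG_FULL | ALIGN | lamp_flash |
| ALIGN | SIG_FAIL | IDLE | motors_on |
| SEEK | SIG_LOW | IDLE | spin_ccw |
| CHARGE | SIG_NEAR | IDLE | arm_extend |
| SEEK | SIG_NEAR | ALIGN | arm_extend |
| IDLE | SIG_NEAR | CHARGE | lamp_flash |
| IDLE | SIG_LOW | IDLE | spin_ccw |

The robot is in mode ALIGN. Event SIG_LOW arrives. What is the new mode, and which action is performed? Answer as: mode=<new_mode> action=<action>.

mode=ALIGN action=arm_extend

current mode = ALIGN; filter table to that mode:
  (ALIGN, SIG_FULL) → (SEEK, lamp_flash)
  (ALIGN, SIG_LOST) → (IDLE, arm_extend)
  (ALIGN, SIG_LOW) → (ALIGN, arm_extend)  ← event matches
  (ALIGN, SIG_NEAR) → (ALIGN, lamp_flash)
  (ALIGN, SIG_FAIL) → (IDLE, motors_on)
event = SIG_LOW selects (ALIGN, arm_extend)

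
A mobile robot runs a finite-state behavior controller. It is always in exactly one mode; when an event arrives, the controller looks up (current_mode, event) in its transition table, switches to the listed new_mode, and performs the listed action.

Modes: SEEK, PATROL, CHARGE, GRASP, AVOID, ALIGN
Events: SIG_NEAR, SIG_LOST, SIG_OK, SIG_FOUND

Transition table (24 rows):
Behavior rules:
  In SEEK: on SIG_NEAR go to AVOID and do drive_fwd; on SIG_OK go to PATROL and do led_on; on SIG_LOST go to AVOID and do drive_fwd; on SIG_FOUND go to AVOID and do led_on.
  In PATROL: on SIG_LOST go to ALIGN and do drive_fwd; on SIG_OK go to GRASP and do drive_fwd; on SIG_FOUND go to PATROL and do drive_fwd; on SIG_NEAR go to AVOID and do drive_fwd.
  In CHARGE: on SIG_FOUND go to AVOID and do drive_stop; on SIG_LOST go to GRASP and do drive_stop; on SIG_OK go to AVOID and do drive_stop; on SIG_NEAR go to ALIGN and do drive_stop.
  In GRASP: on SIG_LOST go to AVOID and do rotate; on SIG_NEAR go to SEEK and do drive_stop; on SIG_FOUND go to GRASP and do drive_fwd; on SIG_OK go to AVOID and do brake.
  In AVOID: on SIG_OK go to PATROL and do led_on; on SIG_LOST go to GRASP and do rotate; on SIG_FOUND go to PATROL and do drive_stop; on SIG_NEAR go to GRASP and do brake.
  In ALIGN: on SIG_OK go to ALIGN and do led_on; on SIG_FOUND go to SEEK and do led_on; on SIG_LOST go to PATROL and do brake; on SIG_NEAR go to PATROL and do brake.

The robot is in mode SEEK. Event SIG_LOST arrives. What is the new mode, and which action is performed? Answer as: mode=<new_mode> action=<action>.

mode=AVOID action=drive_fwd

current mode = SEEK; filter table to that mode:
  (SEEK, SIG_NEAR) → (AVOID, drive_fwd)
  (SEEK, SIG_OK) → (PATROL, led_on)
  (SEEK, SIG_LOST) → (AVOID, drive_fwd)  ← event matches
  (SEEK, SIG_FOUND) → (AVOID, led_on)
event = SIG_LOST selects (AVOID, drive_fwd)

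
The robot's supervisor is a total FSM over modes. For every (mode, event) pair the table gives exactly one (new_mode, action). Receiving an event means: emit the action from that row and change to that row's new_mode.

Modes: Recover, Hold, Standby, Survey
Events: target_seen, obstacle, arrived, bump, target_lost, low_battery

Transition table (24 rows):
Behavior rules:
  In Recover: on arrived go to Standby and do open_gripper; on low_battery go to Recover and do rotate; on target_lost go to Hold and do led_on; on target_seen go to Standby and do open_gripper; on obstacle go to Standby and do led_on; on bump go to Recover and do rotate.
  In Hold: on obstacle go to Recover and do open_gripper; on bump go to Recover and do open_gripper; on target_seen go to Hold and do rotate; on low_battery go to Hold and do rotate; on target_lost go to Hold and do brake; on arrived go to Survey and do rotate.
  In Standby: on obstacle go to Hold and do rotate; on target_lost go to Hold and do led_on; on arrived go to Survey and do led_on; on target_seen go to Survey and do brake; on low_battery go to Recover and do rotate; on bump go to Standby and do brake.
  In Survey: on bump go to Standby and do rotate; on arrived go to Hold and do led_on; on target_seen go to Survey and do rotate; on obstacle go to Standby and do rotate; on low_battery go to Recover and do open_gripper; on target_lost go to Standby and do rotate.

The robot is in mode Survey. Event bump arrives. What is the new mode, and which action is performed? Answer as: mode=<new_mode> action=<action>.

mode=Standby action=rotate

current mode = Survey; filter table to that mode:
  (Survey, bump) → (Standby, rotate)  ← event matches
  (Survey, arrived) → (Hold, led_on)
  (Survey, target_seen) → (Survey, rotate)
  (Survey, obstacle) → (Standby, rotate)
  (Survey, low_battery) → (Recover, open_gripper)
  (Survey, target_lost) → (Standby, rotate)
event = bump selects (Standby, rotate)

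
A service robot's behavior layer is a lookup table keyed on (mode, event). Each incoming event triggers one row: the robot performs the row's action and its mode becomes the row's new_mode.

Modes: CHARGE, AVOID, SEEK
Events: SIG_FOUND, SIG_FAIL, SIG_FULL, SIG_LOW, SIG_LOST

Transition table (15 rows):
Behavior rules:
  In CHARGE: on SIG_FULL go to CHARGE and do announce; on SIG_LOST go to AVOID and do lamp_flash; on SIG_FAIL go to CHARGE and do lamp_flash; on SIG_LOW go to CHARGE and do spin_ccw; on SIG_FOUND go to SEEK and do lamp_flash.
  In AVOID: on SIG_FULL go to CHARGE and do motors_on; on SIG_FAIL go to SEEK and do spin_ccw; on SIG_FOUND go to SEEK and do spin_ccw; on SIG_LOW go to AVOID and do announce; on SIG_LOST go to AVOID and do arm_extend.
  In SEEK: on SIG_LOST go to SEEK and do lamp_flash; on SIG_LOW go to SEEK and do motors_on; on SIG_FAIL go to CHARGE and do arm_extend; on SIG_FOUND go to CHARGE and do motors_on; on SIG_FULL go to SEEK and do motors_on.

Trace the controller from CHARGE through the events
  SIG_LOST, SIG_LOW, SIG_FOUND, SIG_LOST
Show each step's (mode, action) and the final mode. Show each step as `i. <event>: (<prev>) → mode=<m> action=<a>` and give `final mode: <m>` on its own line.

1. SIG_LOST: (CHARGE) → mode=AVOID action=lamp_flash
2. SIG_LOW: (AVOID) → mode=AVOID action=announce
3. SIG_FOUND: (AVOID) → mode=SEEK action=spin_ccw
4. SIG_LOST: (SEEK) → mode=SEEK action=lamp_flash

final mode: SEEK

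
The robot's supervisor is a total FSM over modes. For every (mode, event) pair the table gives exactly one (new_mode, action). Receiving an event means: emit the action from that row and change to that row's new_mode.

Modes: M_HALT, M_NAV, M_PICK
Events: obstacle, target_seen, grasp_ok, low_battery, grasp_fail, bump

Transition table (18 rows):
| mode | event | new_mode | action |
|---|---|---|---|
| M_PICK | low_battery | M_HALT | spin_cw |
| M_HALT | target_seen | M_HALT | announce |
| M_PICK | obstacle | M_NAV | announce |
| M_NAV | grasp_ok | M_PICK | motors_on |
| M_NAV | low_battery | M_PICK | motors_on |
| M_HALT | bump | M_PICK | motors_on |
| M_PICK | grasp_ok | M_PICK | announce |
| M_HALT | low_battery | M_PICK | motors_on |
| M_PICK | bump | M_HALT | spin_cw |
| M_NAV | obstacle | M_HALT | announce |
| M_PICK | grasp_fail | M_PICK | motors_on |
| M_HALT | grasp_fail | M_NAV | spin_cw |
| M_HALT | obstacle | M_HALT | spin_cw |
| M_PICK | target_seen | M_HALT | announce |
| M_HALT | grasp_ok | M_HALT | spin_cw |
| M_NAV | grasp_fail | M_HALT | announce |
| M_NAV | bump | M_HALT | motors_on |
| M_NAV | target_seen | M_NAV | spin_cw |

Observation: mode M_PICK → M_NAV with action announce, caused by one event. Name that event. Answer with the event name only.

try obstacle: (M_PICK, obstacle) → (M_NAV, announce)  ← matches
try target_seen: (M_PICK, target_seen) → (M_HALT, announce)
try grasp_ok: (M_PICK, grasp_ok) → (M_PICK, announce)
try low_battery: (M_PICK, low_battery) → (M_HALT, spin_cw)
try grasp_fail: (M_PICK, grasp_fail) → (M_PICK, motors_on)
try bump: (M_PICK, bump) → (M_HALT, spin_cw)

obstacle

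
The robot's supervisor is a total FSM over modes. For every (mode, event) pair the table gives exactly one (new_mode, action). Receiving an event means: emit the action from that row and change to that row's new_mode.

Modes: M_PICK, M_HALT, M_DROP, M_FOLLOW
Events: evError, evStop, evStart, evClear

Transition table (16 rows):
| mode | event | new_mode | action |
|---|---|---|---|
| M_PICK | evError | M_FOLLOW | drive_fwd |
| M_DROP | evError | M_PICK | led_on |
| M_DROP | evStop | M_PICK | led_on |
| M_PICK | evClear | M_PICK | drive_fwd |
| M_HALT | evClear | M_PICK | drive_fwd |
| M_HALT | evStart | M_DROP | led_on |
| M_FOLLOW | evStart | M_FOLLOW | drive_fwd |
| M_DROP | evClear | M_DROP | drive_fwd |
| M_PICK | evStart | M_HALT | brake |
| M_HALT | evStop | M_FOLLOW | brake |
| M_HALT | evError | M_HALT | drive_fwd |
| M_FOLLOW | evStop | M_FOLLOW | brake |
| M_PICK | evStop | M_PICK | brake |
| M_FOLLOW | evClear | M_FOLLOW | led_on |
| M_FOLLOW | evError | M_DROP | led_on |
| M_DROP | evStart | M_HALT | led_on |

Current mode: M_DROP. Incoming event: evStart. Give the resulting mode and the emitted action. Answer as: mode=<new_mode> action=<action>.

mode=M_HALT action=led_on

current mode = M_DROP; filter table to that mode:
  (M_DROP, evError) → (M_PICK, led_on)
  (M_DROP, evStop) → (M_PICK, led_on)
  (M_DROP, evClear) → (M_DROP, drive_fwd)
  (M_DROP, evStart) → (M_HALT, led_on)  ← event matches
event = evStart selects (M_HALT, led_on)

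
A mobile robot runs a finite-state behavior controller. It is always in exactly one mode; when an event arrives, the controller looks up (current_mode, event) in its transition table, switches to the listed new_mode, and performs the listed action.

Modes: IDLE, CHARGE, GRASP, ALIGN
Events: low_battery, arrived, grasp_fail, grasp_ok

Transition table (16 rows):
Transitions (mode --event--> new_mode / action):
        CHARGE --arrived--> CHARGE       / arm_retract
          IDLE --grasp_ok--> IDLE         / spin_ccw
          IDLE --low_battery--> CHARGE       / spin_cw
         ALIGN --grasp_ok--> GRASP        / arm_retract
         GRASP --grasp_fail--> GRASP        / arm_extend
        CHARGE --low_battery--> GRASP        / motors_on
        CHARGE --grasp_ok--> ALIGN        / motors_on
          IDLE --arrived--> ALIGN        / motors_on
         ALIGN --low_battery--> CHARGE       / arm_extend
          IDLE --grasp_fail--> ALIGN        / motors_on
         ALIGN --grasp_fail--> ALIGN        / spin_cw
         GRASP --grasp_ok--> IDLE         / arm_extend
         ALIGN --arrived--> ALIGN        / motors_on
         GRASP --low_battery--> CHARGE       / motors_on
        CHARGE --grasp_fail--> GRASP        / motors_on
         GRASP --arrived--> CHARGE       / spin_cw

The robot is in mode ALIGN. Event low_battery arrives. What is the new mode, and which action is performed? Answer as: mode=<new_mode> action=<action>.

mode=CHARGE action=arm_extend

current mode = ALIGN; filter table to that mode:
  (ALIGN, grasp_ok) → (GRASP, arm_retract)
  (ALIGN, low_battery) → (CHARGE, arm_extend)  ← event matches
  (ALIGN, grasp_fail) → (ALIGN, spin_cw)
  (ALIGN, arrived) → (ALIGN, motors_on)
event = low_battery selects (CHARGE, arm_extend)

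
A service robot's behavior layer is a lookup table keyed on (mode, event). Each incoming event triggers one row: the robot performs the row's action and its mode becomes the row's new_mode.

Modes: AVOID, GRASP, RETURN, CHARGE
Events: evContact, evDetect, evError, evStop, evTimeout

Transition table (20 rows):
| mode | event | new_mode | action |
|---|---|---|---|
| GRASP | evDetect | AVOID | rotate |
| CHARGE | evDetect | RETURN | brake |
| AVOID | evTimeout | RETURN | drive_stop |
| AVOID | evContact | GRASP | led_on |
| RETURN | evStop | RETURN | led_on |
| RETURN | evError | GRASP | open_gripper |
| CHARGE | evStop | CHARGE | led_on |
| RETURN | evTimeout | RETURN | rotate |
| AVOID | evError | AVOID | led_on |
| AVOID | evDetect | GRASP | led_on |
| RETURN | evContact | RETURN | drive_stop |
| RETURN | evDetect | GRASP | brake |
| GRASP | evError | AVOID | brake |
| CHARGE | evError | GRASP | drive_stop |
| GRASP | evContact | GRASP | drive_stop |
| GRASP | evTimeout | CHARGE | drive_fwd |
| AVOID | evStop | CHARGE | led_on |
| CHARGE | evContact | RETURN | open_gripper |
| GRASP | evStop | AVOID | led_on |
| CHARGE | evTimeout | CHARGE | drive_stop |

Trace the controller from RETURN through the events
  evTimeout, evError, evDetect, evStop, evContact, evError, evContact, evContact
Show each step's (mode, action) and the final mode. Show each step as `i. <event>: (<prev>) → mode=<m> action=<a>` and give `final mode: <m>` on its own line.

final mode: GRASP

1. evTimeout: (RETURN) → mode=RETURN action=rotate
2. evError: (RETURN) → mode=GRASP action=open_gripper
3. evDetect: (GRASP) → mode=AVOID action=rotate
4. evStop: (AVOID) → mode=CHARGE action=led_on
5. evContact: (CHARGE) → mode=RETURN action=open_gripper
6. evError: (RETURN) → mode=GRASP action=open_gripper
7. evContact: (GRASP) → mode=GRASP action=drive_stop
8. evContact: (GRASP) → mode=GRASP action=drive_stop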